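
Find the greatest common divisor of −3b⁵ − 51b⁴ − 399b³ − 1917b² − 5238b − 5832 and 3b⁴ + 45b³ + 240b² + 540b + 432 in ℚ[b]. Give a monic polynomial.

Apply the Euclidean algorithm:
  −3b⁵ − 51b⁴ − 399b³ − 1917b² − 5238b − 5832 = (−b − 2)(3b⁴ + 45b³ + 240b² + 540b + 432) + (−69b³ − 897b² − 3726b − 4968)
  3b⁴ + 45b³ + 240b² + 540b + 432 = (−(1/23)b − 2/23)(−69b³ − 897b² − 3726b − 4968) + (0)
Last nonzero remainder: −69b³ − 897b² − 3726b − 4968. Dividing through by −69 gives the monic gcd b³ + 13b² + 54b + 72.

b³ + 13b² + 54b + 72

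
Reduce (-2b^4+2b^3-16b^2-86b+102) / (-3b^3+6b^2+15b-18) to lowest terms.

(2b^3+16b+102)/(3b^2-3b-18)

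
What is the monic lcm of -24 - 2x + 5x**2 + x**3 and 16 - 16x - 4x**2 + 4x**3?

48 - 20x - 36x**2 + x**3 + 6x**4 + x**5

By polynomial division,
  x**3 + 5x**2 - 2x - 24 = (1/4)(4x**3 - 4x**2 - 16x + 16) + (6x**2 + 2x - 28)
  4x**3 - 4x**2 - 16x + 16 = ((2/3)x - 8/9)(6x**2 + 2x - 28) + ((40/9)x - 80/9)
  6x**2 + 2x - 28 = ((27/20)x + 63/20)((40/9)x - 80/9) + (0)
Last nonzero remainder: (40/9)x - 80/9. Dividing through by 40/9 gives the monic gcd x - 2.
Then lcm(f, g) = f·g / gcd(f, g); expanding and making the result monic gives the answer.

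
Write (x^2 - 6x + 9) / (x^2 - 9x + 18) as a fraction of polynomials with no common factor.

(x - 3)/(x - 6)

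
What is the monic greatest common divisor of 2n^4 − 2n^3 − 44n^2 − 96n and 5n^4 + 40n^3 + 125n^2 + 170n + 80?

n^2 + 5n + 8

Euclidean algorithm in ℚ[n]:
  2n^4 − 2n^3 − 44n^2 − 96n = (2/5)(5n^4 + 40n^3 + 125n^2 + 170n + 80) + (−18n^3 − 94n^2 − 164n − 32)
  5n^4 + 40n^3 + 125n^2 + 170n + 80 = (−(5/18)n − 125/162)(−18n^3 − 94n^2 − 164n − 32) + ((560/81)n^2 + (2800/81)n + 4480/81)
  −18n^3 − 94n^2 − 164n − 32 = (−(729/280)n − 81/140)((560/81)n^2 + (2800/81)n + 4480/81) + (0)
Last nonzero remainder: (560/81)n^2 + (2800/81)n + 4480/81. Dividing through by 560/81 gives the monic gcd n^2 + 5n + 8.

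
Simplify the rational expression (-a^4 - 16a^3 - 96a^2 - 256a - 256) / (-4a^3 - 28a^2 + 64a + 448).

(a^3 + 12a^2 + 48a + 64)/(4a^2 + 12a - 112)

Euclidean algorithm in ℚ[a]:
  -a^4 - 16a^3 - 96a^2 - 256a - 256 = ((1/4)a + 9/4)(-4a^3 - 28a^2 + 64a + 448) + (-49a^2 - 512a - 1264)
  -4a^3 - 28a^2 + 64a + 448 = ((4/49)a - 676/2401)(-49a^2 - 512a - 1264) + ((55296/2401)a + 221184/2401)
  -49a^2 - 512a - 1264 = (-(117649/55296)a - 189679/13824)((55296/2401)a + 221184/2401) + (0)
Last nonzero remainder: (55296/2401)a + 221184/2401. Dividing through by 55296/2401 gives the monic gcd a + 4.
Cancel a + 4 from numerator and denominator to get the reduced form.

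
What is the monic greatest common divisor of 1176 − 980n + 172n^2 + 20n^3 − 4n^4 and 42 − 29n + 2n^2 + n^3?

Euclidean algorithm in ℚ[n]:
  −4n^4 + 20n^3 + 172n^2 − 980n + 1176 = (−4n + 28)(n^3 + 2n^2 − 29n + 42) + (0)
The last nonzero remainder n^3 + 2n^2 − 29n + 42 is already monic.

42 − 29n + 2n^2 + n^3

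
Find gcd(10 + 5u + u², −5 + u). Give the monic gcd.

By polynomial division,
  u² + 5u + 10 = (u + 10)(u − 5) + (60)
  u − 5 = ((1/60)u − 1/12)(60) + (0)
The last nonzero remainder is the constant 60, so the polynomials are coprime and gcd = 1.

1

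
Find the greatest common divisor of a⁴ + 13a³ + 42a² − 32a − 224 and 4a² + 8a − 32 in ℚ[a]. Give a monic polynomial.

Repeated division with remainder:
  a⁴ + 13a³ + 42a² − 32a − 224 = ((1/4)a² + (11/4)a + 7)(4a² + 8a − 32) + (0)
Last nonzero remainder: 4a² + 8a − 32. Dividing through by 4 gives the monic gcd a² + 2a − 8.

a² + 2a − 8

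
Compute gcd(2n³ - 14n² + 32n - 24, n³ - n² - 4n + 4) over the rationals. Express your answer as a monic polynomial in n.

n - 2

Repeated division with remainder:
  2n³ - 14n² + 32n - 24 = (2)(n³ - n² - 4n + 4) + (-12n² + 40n - 32)
  n³ - n² - 4n + 4 = (-(1/12)n - 7/36)(-12n² + 40n - 32) + ((10/9)n - 20/9)
  -12n² + 40n - 32 = (-(54/5)n + 72/5)((10/9)n - 20/9) + (0)
Last nonzero remainder: (10/9)n - 20/9. Dividing through by 10/9 gives the monic gcd n - 2.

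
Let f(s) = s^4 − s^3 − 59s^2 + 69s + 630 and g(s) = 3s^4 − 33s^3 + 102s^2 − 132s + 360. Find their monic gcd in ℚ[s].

s^2 − 11s + 30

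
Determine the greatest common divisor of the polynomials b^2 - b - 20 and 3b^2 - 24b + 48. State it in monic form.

Euclidean algorithm in ℚ[b]:
  b^2 - b - 20 = (1/3)(3b^2 - 24b + 48) + (7b - 36)
  3b^2 - 24b + 48 = ((3/7)b - 60/49)(7b - 36) + (192/49)
  7b - 36 = ((343/192)b - 147/16)(192/49) + (0)
The last nonzero remainder is the constant 192/49, so the polynomials are coprime and gcd = 1.

1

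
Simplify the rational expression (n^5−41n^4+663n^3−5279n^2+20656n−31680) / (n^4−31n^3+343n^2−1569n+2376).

(n^2−13n+40)/(n−3)

Euclidean algorithm in ℚ[n]:
  n^5−41n^4+663n^3−5279n^2+20656n−31680 = (n−10)(n^4−31n^3+343n^2−1569n+2376) + (10n^3−280n^2+2590n−7920)
  n^4−31n^3+343n^2−1569n+2376 = ((1/10)n−3/10)(10n^3−280n^2+2590n−7920) + (0)
Last nonzero remainder: 10n^3−280n^2+2590n−7920. Dividing through by 10 gives the monic gcd n^3−28n^2+259n−792.
Cancel n^3−28n^2+259n−792 from numerator and denominator to get the reduced form.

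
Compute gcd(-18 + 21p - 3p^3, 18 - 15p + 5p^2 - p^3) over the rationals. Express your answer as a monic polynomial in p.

Repeated division with remainder:
  -3p^3 + 21p - 18 = (3)(-p^3 + 5p^2 - 15p + 18) + (-15p^2 + 66p - 72)
  -p^3 + 5p^2 - 15p + 18 = ((1/15)p - 1/25)(-15p^2 + 66p - 72) + (-(189/25)p + 378/25)
  -15p^2 + 66p - 72 = ((125/63)p - 100/21)(-(189/25)p + 378/25) + (0)
Last nonzero remainder: -(189/25)p + 378/25. Dividing through by -189/25 gives the monic gcd p - 2.

-2 + p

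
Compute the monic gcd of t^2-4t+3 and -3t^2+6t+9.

t-3

By polynomial division,
  t^2-4t+3 = (-1/3)(-3t^2+6t+9) + (-2t+6)
  -3t^2+6t+9 = ((3/2)t+3/2)(-2t+6) + (0)
Last nonzero remainder: -2t+6. Dividing through by -2 gives the monic gcd t-3.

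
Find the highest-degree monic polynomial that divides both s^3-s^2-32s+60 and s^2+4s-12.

Apply the Euclidean algorithm:
  s^3-s^2-32s+60 = (s-5)(s^2+4s-12) + (0)
The last nonzero remainder s^2+4s-12 is already monic.

s^2+4s-12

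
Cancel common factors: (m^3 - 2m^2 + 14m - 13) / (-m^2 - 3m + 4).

Apply the Euclidean algorithm:
  m^3 - 2m^2 + 14m - 13 = (-m + 5)(-m^2 - 3m + 4) + (33m - 33)
  -m^2 - 3m + 4 = (-(1/33)m - 4/33)(33m - 33) + (0)
Last nonzero remainder: 33m - 33. Dividing through by 33 gives the monic gcd m - 1.
Cancel m - 1 from numerator and denominator to get the reduced form.

(-m^2 + m - 13)/(m + 4)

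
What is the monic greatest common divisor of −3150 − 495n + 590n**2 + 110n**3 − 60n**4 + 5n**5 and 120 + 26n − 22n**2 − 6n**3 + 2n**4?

Apply the Euclidean algorithm:
  5n**5 − 60n**4 + 110n**3 + 590n**2 − 495n − 3150 = ((5/2)n − 45/2)(2n**4 − 6n**3 − 22n**2 + 26n + 120) + (30n**3 + 30n**2 − 210n − 450)
  2n**4 − 6n**3 − 22n**2 + 26n + 120 = ((1/15)n − 4/15)(30n**3 + 30n**2 − 210n − 450) + (0)
Last nonzero remainder: 30n**3 + 30n**2 − 210n − 450. Dividing through by 30 gives the monic gcd n**3 + n**2 − 7n − 15.

−15 − 7n + n**2 + n**3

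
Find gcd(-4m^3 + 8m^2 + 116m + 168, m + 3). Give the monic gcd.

m + 3

Euclidean algorithm in ℚ[m]:
  -4m^3 + 8m^2 + 116m + 168 = (-4m^2 + 20m + 56)(m + 3) + (0)
The last nonzero remainder m + 3 is already monic.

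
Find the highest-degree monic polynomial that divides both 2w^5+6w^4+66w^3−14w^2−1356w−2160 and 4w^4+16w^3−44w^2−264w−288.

Apply the Euclidean algorithm:
  2w^5+6w^4+66w^3−14w^2−1356w−2160 = ((1/2)w−1/2)(4w^4+16w^3−44w^2−264w−288) + (96w^3+96w^2−1344w−2304)
  4w^4+16w^3−44w^2−264w−288 = ((1/24)w+1/8)(96w^3+96w^2−1344w−2304) + (0)
Last nonzero remainder: 96w^3+96w^2−1344w−2304. Dividing through by 96 gives the monic gcd w^3+w^2−14w−24.

w^3+w^2−14w−24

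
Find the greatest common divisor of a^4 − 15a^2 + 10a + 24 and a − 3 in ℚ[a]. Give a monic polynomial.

a − 3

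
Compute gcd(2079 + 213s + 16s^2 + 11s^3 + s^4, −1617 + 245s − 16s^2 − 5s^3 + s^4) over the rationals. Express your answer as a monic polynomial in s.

231 − 2s + 2s^2 + s^3

Apply the Euclidean algorithm:
  s^4 + 11s^3 + 16s^2 + 213s + 2079 = (s^4 − 5s^3 − 16s^2 + 245s − 1617) + (16s^3 + 32s^2 − 32s + 3696)
  s^4 − 5s^3 − 16s^2 + 245s − 1617 = ((1/16)s − 7/16)(16s^3 + 32s^2 − 32s + 3696) + (0)
Last nonzero remainder: 16s^3 + 32s^2 − 32s + 3696. Dividing through by 16 gives the monic gcd s^3 + 2s^2 − 2s + 231.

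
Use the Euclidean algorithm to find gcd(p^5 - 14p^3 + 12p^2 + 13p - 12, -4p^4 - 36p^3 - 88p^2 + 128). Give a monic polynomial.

p^2 + 3p - 4

Repeated division with remainder:
  p^5 - 14p^3 + 12p^2 + 13p - 12 = (-(1/4)p + 9/4)(-4p^4 - 36p^3 - 88p^2 + 128) + (45p^3 + 210p^2 + 45p - 300)
  -4p^4 - 36p^3 - 88p^2 + 128 = (-(4/45)p - 52/135)(45p^3 + 210p^2 + 45p - 300) + (-(28/9)p^2 - (28/3)p + 112/9)
  45p^3 + 210p^2 + 45p - 300 = (-(405/28)p - 675/28)(-(28/9)p^2 - (28/3)p + 112/9) + (0)
Last nonzero remainder: -(28/9)p^2 - (28/3)p + 112/9. Dividing through by -28/9 gives the monic gcd p^2 + 3p - 4.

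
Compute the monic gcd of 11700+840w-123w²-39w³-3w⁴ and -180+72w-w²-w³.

-60+4w+w²

Apply the Euclidean algorithm:
  -3w⁴-39w³-123w²+840w+11700 = (3w+36)(-w³-w²+72w-180) + (-303w²-1212w+18180)
  -w³-w²+72w-180 = ((1/303)w-1/101)(-303w²-1212w+18180) + (0)
Last nonzero remainder: -303w²-1212w+18180. Dividing through by -303 gives the monic gcd w²+4w-60.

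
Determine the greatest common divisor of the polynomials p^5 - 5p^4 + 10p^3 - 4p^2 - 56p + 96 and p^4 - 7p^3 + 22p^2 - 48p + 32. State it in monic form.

Repeated division with remainder:
  p^5 - 5p^4 + 10p^3 - 4p^2 - 56p + 96 = (p + 2)(p^4 - 7p^3 + 22p^2 - 48p + 32) + (2p^3 + 8p + 32)
  p^4 - 7p^3 + 22p^2 - 48p + 32 = ((1/2)p - 7/2)(2p^3 + 8p + 32) + (18p^2 - 36p + 144)
  2p^3 + 8p + 32 = ((1/9)p + 2/9)(18p^2 - 36p + 144) + (0)
Last nonzero remainder: 18p^2 - 36p + 144. Dividing through by 18 gives the monic gcd p^2 - 2p + 8.

p^2 - 2p + 8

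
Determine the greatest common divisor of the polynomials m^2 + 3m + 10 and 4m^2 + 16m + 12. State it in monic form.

1

Apply the Euclidean algorithm:
  m^2 + 3m + 10 = (1/4)(4m^2 + 16m + 12) + (−m + 7)
  4m^2 + 16m + 12 = (−4m − 44)(−m + 7) + (320)
  −m + 7 = (−(1/320)m + 7/320)(320) + (0)
The last nonzero remainder is the constant 320, so the polynomials are coprime and gcd = 1.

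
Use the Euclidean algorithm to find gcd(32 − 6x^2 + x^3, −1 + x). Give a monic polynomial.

1

Repeated division with remainder:
  x^3 − 6x^2 + 32 = (x^2 − 5x − 5)(x − 1) + (27)
  x − 1 = ((1/27)x − 1/27)(27) + (0)
The last nonzero remainder is the constant 27, so the polynomials are coprime and gcd = 1.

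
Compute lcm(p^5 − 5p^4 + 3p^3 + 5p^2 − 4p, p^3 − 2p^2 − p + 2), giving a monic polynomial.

p^6 − 7p^5 + 13p^4 − p^3 − 14p^2 + 8p

Apply the Euclidean algorithm:
  p^5 − 5p^4 + 3p^3 + 5p^2 − 4p = (p^2 − 3p − 2)(p^3 − 2p^2 − p + 2) + (−4p^2 + 4)
  p^3 − 2p^2 − p + 2 = (−(1/4)p + 1/2)(−4p^2 + 4) + (0)
Last nonzero remainder: −4p^2 + 4. Dividing through by −4 gives the monic gcd p^2 − 1.
Then lcm(f, g) = f·g / gcd(f, g); expanding and making the result monic gives the answer.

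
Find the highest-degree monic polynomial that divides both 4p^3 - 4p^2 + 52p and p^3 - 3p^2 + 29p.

p

By polynomial division,
  4p^3 - 4p^2 + 52p = (4)(p^3 - 3p^2 + 29p) + (8p^2 - 64p)
  p^3 - 3p^2 + 29p = ((1/8)p + 5/8)(8p^2 - 64p) + (69p)
  8p^2 - 64p = ((8/69)p - 64/69)(69p) + (0)
Last nonzero remainder: 69p. Dividing through by 69 gives the monic gcd p.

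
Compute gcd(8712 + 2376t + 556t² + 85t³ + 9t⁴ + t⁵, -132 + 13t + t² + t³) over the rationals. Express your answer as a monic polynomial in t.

By polynomial division,
  t⁵ + 9t⁴ + 85t³ + 556t² + 2376t + 8712 = (t² + 8t + 64)(t³ + t² + 13t - 132) + (520t² + 2600t + 17160)
  t³ + t² + 13t - 132 = ((1/520)t - 1/130)(520t² + 2600t + 17160) + (0)
Last nonzero remainder: 520t² + 2600t + 17160. Dividing through by 520 gives the monic gcd t² + 5t + 33.

33 + 5t + t²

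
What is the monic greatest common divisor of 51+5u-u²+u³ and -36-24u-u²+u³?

3+u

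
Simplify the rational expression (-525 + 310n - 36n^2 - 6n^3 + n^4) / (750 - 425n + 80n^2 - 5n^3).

(21 - 4n - n^2)/(-30 + 5n)

By polynomial division,
  n^4 - 6n^3 - 36n^2 + 310n - 525 = (-(1/5)n - 2)(-5n^3 + 80n^2 - 425n + 750) + (39n^2 - 390n + 975)
  -5n^3 + 80n^2 - 425n + 750 = (-(5/39)n + 10/13)(39n^2 - 390n + 975) + (0)
Last nonzero remainder: 39n^2 - 390n + 975. Dividing through by 39 gives the monic gcd n^2 - 10n + 25.
Cancel n^2 - 10n + 25 from numerator and denominator to get the reduced form.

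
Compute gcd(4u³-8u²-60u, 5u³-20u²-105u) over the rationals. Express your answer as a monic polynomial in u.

u²+3u

Apply the Euclidean algorithm:
  4u³-8u²-60u = (4/5)(5u³-20u²-105u) + (8u²+24u)
  5u³-20u²-105u = ((5/8)u-35/8)(8u²+24u) + (0)
Last nonzero remainder: 8u²+24u. Dividing through by 8 gives the monic gcd u²+3u.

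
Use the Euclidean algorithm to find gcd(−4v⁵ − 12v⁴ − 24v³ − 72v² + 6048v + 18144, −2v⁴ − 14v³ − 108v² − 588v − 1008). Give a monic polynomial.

v³ + 3v² + 42v + 126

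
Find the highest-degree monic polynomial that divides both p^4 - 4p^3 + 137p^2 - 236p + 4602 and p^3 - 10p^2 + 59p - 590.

Repeated division with remainder:
  p^4 - 4p^3 + 137p^2 - 236p + 4602 = (p + 6)(p^3 - 10p^2 + 59p - 590) + (138p^2 + 8142)
  p^3 - 10p^2 + 59p - 590 = ((1/138)p - 5/69)(138p^2 + 8142) + (0)
Last nonzero remainder: 138p^2 + 8142. Dividing through by 138 gives the monic gcd p^2 + 59.

p^2 + 59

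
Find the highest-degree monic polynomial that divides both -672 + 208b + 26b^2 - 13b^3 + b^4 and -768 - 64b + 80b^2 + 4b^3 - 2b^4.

By polynomial division,
  b^4 - 13b^3 + 26b^2 + 208b - 672 = (-1/2)(-2b^4 + 4b^3 + 80b^2 - 64b - 768) + (-11b^3 + 66b^2 + 176b - 1056)
  -2b^4 + 4b^3 + 80b^2 - 64b - 768 = ((2/11)b + 8/11)(-11b^3 + 66b^2 + 176b - 1056) + (0)
Last nonzero remainder: -11b^3 + 66b^2 + 176b - 1056. Dividing through by -11 gives the monic gcd b^3 - 6b^2 - 16b + 96.

96 - 16b - 6b^2 + b^3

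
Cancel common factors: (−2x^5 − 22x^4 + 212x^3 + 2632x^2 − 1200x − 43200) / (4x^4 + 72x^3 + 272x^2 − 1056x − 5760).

(−x^2 + x + 90)/(2x + 12)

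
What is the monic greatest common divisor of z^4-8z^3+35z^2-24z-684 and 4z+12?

Repeated division with remainder:
  z^4-8z^3+35z^2-24z-684 = ((1/4)z^3-(11/4)z^2+17z-57)(4z+12) + (0)
Last nonzero remainder: 4z+12. Dividing through by 4 gives the monic gcd z+3.

z+3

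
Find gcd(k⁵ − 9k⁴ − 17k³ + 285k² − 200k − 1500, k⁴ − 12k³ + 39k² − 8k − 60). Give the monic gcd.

k² − 11k + 30

Repeated division with remainder:
  k⁵ − 9k⁴ − 17k³ + 285k² − 200k − 1500 = (k + 3)(k⁴ − 12k³ + 39k² − 8k − 60) + (−20k³ + 176k² − 116k − 1320)
  k⁴ − 12k³ + 39k² − 8k − 60 = (−(1/20)k + 4/25)(−20k³ + 176k² − 116k − 1320) + ((126/25)k² − (1386/25)k + 756/5)
  −20k³ + 176k² − 116k − 1320 = (−(250/63)k − 550/63)((126/25)k² − (1386/25)k + 756/5) + (0)
Last nonzero remainder: (126/25)k² − (1386/25)k + 756/5. Dividing through by 126/25 gives the monic gcd k² − 11k + 30.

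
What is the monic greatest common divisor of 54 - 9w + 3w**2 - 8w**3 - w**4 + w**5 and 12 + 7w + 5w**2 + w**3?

3 + w + w**2

Repeated division with remainder:
  w**5 - w**4 - 8w**3 + 3w**2 - 9w + 54 = (w**2 - 6w + 15)(w**3 + 5w**2 + 7w + 12) + (-42w**2 - 42w - 126)
  w**3 + 5w**2 + 7w + 12 = (-(1/42)w - 2/21)(-42w**2 - 42w - 126) + (0)
Last nonzero remainder: -42w**2 - 42w - 126. Dividing through by -42 gives the monic gcd w**2 + w + 3.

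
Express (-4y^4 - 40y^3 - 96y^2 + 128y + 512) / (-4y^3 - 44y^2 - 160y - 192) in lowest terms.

(y^2 + 2y - 8)/(y + 3)

By polynomial division,
  -4y^4 - 40y^3 - 96y^2 + 128y + 512 = (y - 1)(-4y^3 - 44y^2 - 160y - 192) + (20y^2 + 160y + 320)
  -4y^3 - 44y^2 - 160y - 192 = (-(1/5)y - 3/5)(20y^2 + 160y + 320) + (0)
Last nonzero remainder: 20y^2 + 160y + 320. Dividing through by 20 gives the monic gcd y^2 + 8y + 16.
Cancel y^2 + 8y + 16 from numerator and denominator to get the reduced form.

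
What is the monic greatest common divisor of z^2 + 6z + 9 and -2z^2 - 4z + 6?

z + 3

Apply the Euclidean algorithm:
  z^2 + 6z + 9 = (-1/2)(-2z^2 - 4z + 6) + (4z + 12)
  -2z^2 - 4z + 6 = (-(1/2)z + 1/2)(4z + 12) + (0)
Last nonzero remainder: 4z + 12. Dividing through by 4 gives the monic gcd z + 3.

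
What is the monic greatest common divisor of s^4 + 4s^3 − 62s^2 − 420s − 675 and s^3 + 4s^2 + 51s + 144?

s + 3

Repeated division with remainder:
  s^4 + 4s^3 − 62s^2 − 420s − 675 = (s)(s^3 + 4s^2 + 51s + 144) + (−113s^2 − 564s − 675)
  s^3 + 4s^2 + 51s + 144 = (−(1/113)s + 112/12769)(−113s^2 − 564s − 675) + ((638112/12769)s + 1914336/12769)
  −113s^2 − 564s − 675 = (−(1442897/638112)s − 957675/212704)((638112/12769)s + 1914336/12769) + (0)
Last nonzero remainder: (638112/12769)s + 1914336/12769. Dividing through by 638112/12769 gives the monic gcd s + 3.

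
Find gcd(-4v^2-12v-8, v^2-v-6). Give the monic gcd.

Repeated division with remainder:
  -4v^2-12v-8 = (-4)(v^2-v-6) + (-16v-32)
  v^2-v-6 = (-(1/16)v+3/16)(-16v-32) + (0)
Last nonzero remainder: -16v-32. Dividing through by -16 gives the monic gcd v+2.

v+2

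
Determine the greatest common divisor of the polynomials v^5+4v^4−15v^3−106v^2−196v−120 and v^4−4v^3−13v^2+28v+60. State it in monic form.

v^3−v^2−16v−20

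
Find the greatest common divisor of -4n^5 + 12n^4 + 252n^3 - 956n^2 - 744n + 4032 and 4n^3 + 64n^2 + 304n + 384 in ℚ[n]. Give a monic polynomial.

n^2 + 10n + 16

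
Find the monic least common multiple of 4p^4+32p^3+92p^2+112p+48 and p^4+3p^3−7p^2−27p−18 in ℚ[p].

p^5+5p^4−p^3−41p^2−72p−36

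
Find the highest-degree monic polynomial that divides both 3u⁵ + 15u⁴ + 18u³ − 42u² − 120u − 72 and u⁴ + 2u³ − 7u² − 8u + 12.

Repeated division with remainder:
  3u⁵ + 15u⁴ + 18u³ − 42u² − 120u − 72 = (3u + 9)(u⁴ + 2u³ − 7u² − 8u + 12) + (21u³ + 45u² − 84u − 180)
  u⁴ + 2u³ − 7u² − 8u + 12 = ((1/21)u − 1/147)(21u³ + 45u² − 84u − 180) + (−(132/49)u² + 528/49)
  21u³ + 45u² − 84u − 180 = (−(343/44)u − 735/44)(−(132/49)u² + 528/49) + (0)
Last nonzero remainder: −(132/49)u² + 528/49. Dividing through by −132/49 gives the monic gcd u² − 4.

u² − 4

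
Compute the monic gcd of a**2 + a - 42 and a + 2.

1

Apply the Euclidean algorithm:
  a**2 + a - 42 = (a - 1)(a + 2) + (-40)
  a + 2 = (-(1/40)a - 1/20)(-40) + (0)
The last nonzero remainder is the constant -40, so the polynomials are coprime and gcd = 1.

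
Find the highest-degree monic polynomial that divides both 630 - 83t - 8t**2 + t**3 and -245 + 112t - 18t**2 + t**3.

-7 + t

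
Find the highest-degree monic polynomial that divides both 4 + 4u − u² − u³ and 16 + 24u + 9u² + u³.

1 + u

Euclidean algorithm in ℚ[u]:
  −u³ − u² + 4u + 4 = (−1)(u³ + 9u² + 24u + 16) + (8u² + 28u + 20)
  u³ + 9u² + 24u + 16 = ((1/8)u + 11/16)(8u² + 28u + 20) + ((9/4)u + 9/4)
  8u² + 28u + 20 = ((32/9)u + 80/9)((9/4)u + 9/4) + (0)
Last nonzero remainder: (9/4)u + 9/4. Dividing through by 9/4 gives the monic gcd u + 1.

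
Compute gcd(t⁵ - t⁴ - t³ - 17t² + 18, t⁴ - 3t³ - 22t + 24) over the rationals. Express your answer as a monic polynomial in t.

Euclidean algorithm in ℚ[t]:
  t⁵ - t⁴ - t³ - 17t² + 18 = (t + 2)(t⁴ - 3t³ - 22t + 24) + (5t³ + 5t² + 20t - 30)
  t⁴ - 3t³ - 22t + 24 = ((1/5)t - 4/5)(5t³ + 5t² + 20t - 30) + (0)
Last nonzero remainder: 5t³ + 5t² + 20t - 30. Dividing through by 5 gives the monic gcd t³ + t² + 4t - 6.

t³ + t² + 4t - 6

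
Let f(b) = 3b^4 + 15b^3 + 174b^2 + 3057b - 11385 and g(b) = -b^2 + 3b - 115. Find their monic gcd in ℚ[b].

Apply the Euclidean algorithm:
  3b^4 + 15b^3 + 174b^2 + 3057b - 11385 = (-3b^2 - 24b + 99)(-b^2 + 3b - 115) + (0)
Last nonzero remainder: -b^2 + 3b - 115. Dividing through by -1 gives the monic gcd b^2 - 3b + 115.

b^2 - 3b + 115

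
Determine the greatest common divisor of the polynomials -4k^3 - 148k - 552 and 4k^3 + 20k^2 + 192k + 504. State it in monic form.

Repeated division with remainder:
  -4k^3 - 148k - 552 = (-1)(4k^3 + 20k^2 + 192k + 504) + (20k^2 + 44k - 48)
  4k^3 + 20k^2 + 192k + 504 = ((1/5)k + 14/25)(20k^2 + 44k - 48) + ((4424/25)k + 13272/25)
  20k^2 + 44k - 48 = ((125/1106)k - 50/553)((4424/25)k + 13272/25) + (0)
Last nonzero remainder: (4424/25)k + 13272/25. Dividing through by 4424/25 gives the monic gcd k + 3.

k + 3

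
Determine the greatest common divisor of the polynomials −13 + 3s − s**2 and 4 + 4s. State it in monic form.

1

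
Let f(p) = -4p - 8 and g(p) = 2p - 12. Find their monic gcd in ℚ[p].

Repeated division with remainder:
  -4p - 8 = (-2)(2p - 12) + (-32)
  2p - 12 = (-(1/16)p + 3/8)(-32) + (0)
The last nonzero remainder is the constant -32, so the polynomials are coprime and gcd = 1.

1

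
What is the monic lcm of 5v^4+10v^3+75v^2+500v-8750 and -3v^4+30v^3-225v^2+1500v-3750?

v^5-3v^4+5v^3+25v^2-2250v+8750

Repeated division with remainder:
  5v^4+10v^3+75v^2+500v-8750 = (-5/3)(-3v^4+30v^3-225v^2+1500v-3750) + (60v^3-300v^2+3000v-15000)
  -3v^4+30v^3-225v^2+1500v-3750 = (-(1/20)v+1/4)(60v^3-300v^2+3000v-15000) + (0)
Last nonzero remainder: 60v^3-300v^2+3000v-15000. Dividing through by 60 gives the monic gcd v^3-5v^2+50v-250.
Then lcm(f, g) = f·g / gcd(f, g); expanding and making the result monic gives the answer.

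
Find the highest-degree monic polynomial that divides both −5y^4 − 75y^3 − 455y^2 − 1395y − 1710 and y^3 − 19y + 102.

Repeated division with remainder:
  −5y^4 − 75y^3 − 455y^2 − 1395y − 1710 = (−5y − 75)(y^3 − 19y + 102) + (−550y^2 − 2310y + 5940)
  y^3 − 19y + 102 = (−(1/550)y + 21/2750)(−550y^2 − 2310y + 5940) + ((236/25)y + 1416/25)
  −550y^2 − 2310y + 5940 = (−(6875/118)y + 12375/118)((236/25)y + 1416/25) + (0)
Last nonzero remainder: (236/25)y + 1416/25. Dividing through by 236/25 gives the monic gcd y + 6.

y + 6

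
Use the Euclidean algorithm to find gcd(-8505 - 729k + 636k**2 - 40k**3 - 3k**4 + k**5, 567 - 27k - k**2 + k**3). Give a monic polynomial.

Euclidean algorithm in ℚ[k]:
  k**5 - 3k**4 - 40k**3 + 636k**2 - 729k - 8505 = (k**2 - 2k - 15)(k**3 - k**2 - 27k + 567) + (0)
The last nonzero remainder k**3 - k**2 - 27k + 567 is already monic.

567 - 27k - k**2 + k**3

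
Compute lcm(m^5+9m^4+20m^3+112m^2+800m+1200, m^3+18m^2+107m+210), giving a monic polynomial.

m^6+16m^5+83m^4+252m^3+1584m^2+6800m+8400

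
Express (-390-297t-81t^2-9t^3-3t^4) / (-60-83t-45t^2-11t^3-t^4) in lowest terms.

Euclidean algorithm in ℚ[t]:
  -3t^4-9t^3-81t^2-297t-390 = (3)(-t^4-11t^3-45t^2-83t-60) + (24t^3+54t^2-48t-210)
  -t^4-11t^3-45t^2-83t-60 = (-(1/24)t-35/96)(24t^3+54t^2-48t-210) + (-(437/16)t^2-(437/4)t-2185/16)
  24t^3+54t^2-48t-210 = (-(384/437)t+672/437)(-(437/16)t^2-(437/4)t-2185/16) + (0)
Last nonzero remainder: -(437/16)t^2-(437/4)t-2185/16. Dividing through by -437/16 gives the monic gcd t^2+4t+5.
Cancel t^2+4t+5 from numerator and denominator to get the reduced form.

(78-3t+3t^2)/(12+7t+t^2)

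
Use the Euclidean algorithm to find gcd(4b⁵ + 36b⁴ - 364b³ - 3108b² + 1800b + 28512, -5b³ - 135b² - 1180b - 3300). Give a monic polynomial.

b² + 17b + 66

Repeated division with remainder:
  4b⁵ + 36b⁴ - 364b³ - 3108b² + 1800b + 28512 = (-(4/5)b² + (72/5)b - 636/5)(-5b³ - 135b² - 1180b - 3300) + (-5928b² - 100776b - 391248)
  -5b³ - 135b² - 1180b - 3300 = ((5/5928)b + 25/2964)(-5928b² - 100776b - 391248) + (0)
Last nonzero remainder: -5928b² - 100776b - 391248. Dividing through by -5928 gives the monic gcd b² + 17b + 66.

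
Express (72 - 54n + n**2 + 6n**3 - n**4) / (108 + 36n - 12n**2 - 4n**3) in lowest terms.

Apply the Euclidean algorithm:
  -n**4 + 6n**3 + n**2 - 54n + 72 = ((1/4)n - 9/4)(-4n**3 - 12n**2 + 36n + 108) + (-35n**2 + 315)
  -4n**3 - 12n**2 + 36n + 108 = ((4/35)n + 12/35)(-35n**2 + 315) + (0)
Last nonzero remainder: -35n**2 + 315. Dividing through by -35 gives the monic gcd n**2 - 9.
Cancel n**2 - 9 from numerator and denominator to get the reduced form.

(8 - 6n + n**2)/(12 + 4n)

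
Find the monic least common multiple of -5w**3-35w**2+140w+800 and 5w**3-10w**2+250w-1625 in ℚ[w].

w**5+10w**4+58w**3+211w**2-2300w-10400

By polynomial division,
  -5w**3-35w**2+140w+800 = (-1)(5w**3-10w**2+250w-1625) + (-45w**2+390w-825)
  5w**3-10w**2+250w-1625 = (-(1/9)w-20/27)(-45w**2+390w-825) + ((4025/9)w-20125/9)
  -45w**2+390w-825 = (-(81/805)w+297/805)((4025/9)w-20125/9) + (0)
Last nonzero remainder: (4025/9)w-20125/9. Dividing through by 4025/9 gives the monic gcd w-5.
Then lcm(f, g) = f·g / gcd(f, g); expanding and making the result monic gives the answer.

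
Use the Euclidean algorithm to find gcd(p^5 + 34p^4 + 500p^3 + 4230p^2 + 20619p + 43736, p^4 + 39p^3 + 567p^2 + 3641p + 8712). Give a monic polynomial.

By polynomial division,
  p^5 + 34p^4 + 500p^3 + 4230p^2 + 20619p + 43736 = (p − 5)(p^4 + 39p^3 + 567p^2 + 3641p + 8712) + (128p^3 + 3424p^2 + 30112p + 87296)
  p^4 + 39p^3 + 567p^2 + 3641p + 8712 = ((1/128)p + 49/512)(128p^3 + 3424p^2 + 30112p + 87296) + ((65/16)p^2 + (1235/16)p + 715/2)
  128p^3 + 3424p^2 + 30112p + 87296 = ((2048/65)p + 15872/65)((65/16)p^2 + (1235/16)p + 715/2) + (0)
Last nonzero remainder: (65/16)p^2 + (1235/16)p + 715/2. Dividing through by 65/16 gives the monic gcd p^2 + 19p + 88.

p^2 + 19p + 88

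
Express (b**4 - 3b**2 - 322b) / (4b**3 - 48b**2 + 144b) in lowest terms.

(b**3 - 3b - 322)/(4b**2 - 48b + 144)

Euclidean algorithm in ℚ[b]:
  b**4 - 3b**2 - 322b = ((1/4)b + 3)(4b**3 - 48b**2 + 144b) + (105b**2 - 754b)
  4b**3 - 48b**2 + 144b = ((4/105)b - 2024/11025)(105b**2 - 754b) + ((61504/11025)b)
  105b**2 - 754b = ((1157625/61504)b - 4156425/30752)((61504/11025)b) + (0)
Last nonzero remainder: (61504/11025)b. Dividing through by 61504/11025 gives the monic gcd b.
Cancel b from numerator and denominator to get the reduced form.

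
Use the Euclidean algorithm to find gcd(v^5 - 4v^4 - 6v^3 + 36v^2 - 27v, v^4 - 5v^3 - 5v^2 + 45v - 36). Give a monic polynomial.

Euclidean algorithm in ℚ[v]:
  v^5 - 4v^4 - 6v^3 + 36v^2 - 27v = (v + 1)(v^4 - 5v^3 - 5v^2 + 45v - 36) + (4v^3 - 4v^2 - 36v + 36)
  v^4 - 5v^3 - 5v^2 + 45v - 36 = ((1/4)v - 1)(4v^3 - 4v^2 - 36v + 36) + (0)
Last nonzero remainder: 4v^3 - 4v^2 - 36v + 36. Dividing through by 4 gives the monic gcd v^3 - v^2 - 9v + 9.

v^3 - v^2 - 9v + 9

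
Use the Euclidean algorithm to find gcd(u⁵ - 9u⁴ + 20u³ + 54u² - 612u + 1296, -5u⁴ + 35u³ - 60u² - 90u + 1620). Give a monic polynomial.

Apply the Euclidean algorithm:
  u⁵ - 9u⁴ + 20u³ + 54u² - 612u + 1296 = (-(1/5)u + 2/5)(-5u⁴ + 35u³ - 60u² - 90u + 1620) + (-6u³ + 60u² - 252u + 648)
  -5u⁴ + 35u³ - 60u² - 90u + 1620 = ((5/6)u + 5/2)(-6u³ + 60u² - 252u + 648) + (0)
Last nonzero remainder: -6u³ + 60u² - 252u + 648. Dividing through by -6 gives the monic gcd u³ - 10u² + 42u - 108.

u³ - 10u² + 42u - 108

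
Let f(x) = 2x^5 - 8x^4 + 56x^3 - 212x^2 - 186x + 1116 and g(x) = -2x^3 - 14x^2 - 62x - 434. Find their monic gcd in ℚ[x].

x^2 + 31

Repeated division with remainder:
  2x^5 - 8x^4 + 56x^3 - 212x^2 - 186x + 1116 = (-x^2 + 11x - 74)(-2x^3 - 14x^2 - 62x - 434) + (-1000x^2 - 31000)
  -2x^3 - 14x^2 - 62x - 434 = ((1/500)x + 7/500)(-1000x^2 - 31000) + (0)
Last nonzero remainder: -1000x^2 - 31000. Dividing through by -1000 gives the monic gcd x^2 + 31.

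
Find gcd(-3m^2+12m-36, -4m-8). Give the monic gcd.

1

Repeated division with remainder:
  -3m^2+12m-36 = ((3/4)m-9/2)(-4m-8) + (-72)
  -4m-8 = ((1/18)m+1/9)(-72) + (0)
The last nonzero remainder is the constant -72, so the polynomials are coprime and gcd = 1.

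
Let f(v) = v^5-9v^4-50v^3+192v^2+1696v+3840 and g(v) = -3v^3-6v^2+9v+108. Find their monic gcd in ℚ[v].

v^2+5v+12

Euclidean algorithm in ℚ[v]:
  v^5-9v^4-50v^3+192v^2+1696v+3840 = (-(1/3)v^2+(11/3)v+25/3)(-3v^3-6v^2+9v+108) + (245v^2+1225v+2940)
  -3v^3-6v^2+9v+108 = (-(3/245)v+9/245)(245v^2+1225v+2940) + (0)
Last nonzero remainder: 245v^2+1225v+2940. Dividing through by 245 gives the monic gcd v^2+5v+12.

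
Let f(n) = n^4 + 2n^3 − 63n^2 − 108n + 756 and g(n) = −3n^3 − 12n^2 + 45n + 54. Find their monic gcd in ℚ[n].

By polynomial division,
  n^4 + 2n^3 − 63n^2 − 108n + 756 = (−(1/3)n + 2/3)(−3n^3 − 12n^2 + 45n + 54) + (−40n^2 − 120n + 720)
  −3n^3 − 12n^2 + 45n + 54 = ((3/40)n + 3/40)(−40n^2 − 120n + 720) + (0)
Last nonzero remainder: −40n^2 − 120n + 720. Dividing through by −40 gives the monic gcd n^2 + 3n − 18.

n^2 + 3n − 18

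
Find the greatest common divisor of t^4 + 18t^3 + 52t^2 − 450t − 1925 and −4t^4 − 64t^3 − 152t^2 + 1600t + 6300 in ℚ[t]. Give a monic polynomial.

Apply the Euclidean algorithm:
  t^4 + 18t^3 + 52t^2 − 450t − 1925 = (−1/4)(−4t^4 − 64t^3 − 152t^2 + 1600t + 6300) + (2t^3 + 14t^2 − 50t − 350)
  −4t^4 − 64t^3 − 152t^2 + 1600t + 6300 = (−2t − 18)(2t^3 + 14t^2 − 50t − 350) + (0)
Last nonzero remainder: 2t^3 + 14t^2 − 50t − 350. Dividing through by 2 gives the monic gcd t^3 + 7t^2 − 25t − 175.

t^3 + 7t^2 − 25t − 175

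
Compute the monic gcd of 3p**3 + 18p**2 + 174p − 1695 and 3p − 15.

Apply the Euclidean algorithm:
  3p**3 + 18p**2 + 174p − 1695 = (p**2 + 11p + 113)(3p − 15) + (0)
Last nonzero remainder: 3p − 15. Dividing through by 3 gives the monic gcd p − 5.

p − 5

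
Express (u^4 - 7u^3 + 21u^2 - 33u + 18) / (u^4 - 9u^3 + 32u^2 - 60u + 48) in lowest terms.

Euclidean algorithm in ℚ[u]:
  u^4 - 7u^3 + 21u^2 - 33u + 18 = (u^4 - 9u^3 + 32u^2 - 60u + 48) + (2u^3 - 11u^2 + 27u - 30)
  u^4 - 9u^3 + 32u^2 - 60u + 48 = ((1/2)u - 7/4)(2u^3 - 11u^2 + 27u - 30) + (-(3/4)u^2 + (9/4)u - 9/2)
  2u^3 - 11u^2 + 27u - 30 = (-(8/3)u + 20/3)(-(3/4)u^2 + (9/4)u - 9/2) + (0)
Last nonzero remainder: -(3/4)u^2 + (9/4)u - 9/2. Dividing through by -3/4 gives the monic gcd u^2 - 3u + 6.
Cancel u^2 - 3u + 6 from numerator and denominator to get the reduced form.

(u^2 - 4u + 3)/(u^2 - 6u + 8)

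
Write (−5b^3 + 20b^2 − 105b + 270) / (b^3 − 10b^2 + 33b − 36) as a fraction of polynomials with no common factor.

Euclidean algorithm in ℚ[b]:
  −5b^3 + 20b^2 − 105b + 270 = (−5)(b^3 − 10b^2 + 33b − 36) + (−30b^2 + 60b + 90)
  b^3 − 10b^2 + 33b − 36 = (−(1/30)b + 4/15)(−30b^2 + 60b + 90) + (20b − 60)
  −30b^2 + 60b + 90 = (−(3/2)b − 3/2)(20b − 60) + (0)
Last nonzero remainder: 20b − 60. Dividing through by 20 gives the monic gcd b − 3.
Cancel b − 3 from numerator and denominator to get the reduced form.

(−5b^2 + 5b − 90)/(b^2 − 7b + 12)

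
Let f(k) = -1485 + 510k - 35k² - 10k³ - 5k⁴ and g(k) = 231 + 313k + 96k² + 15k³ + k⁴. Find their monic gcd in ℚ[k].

Apply the Euclidean algorithm:
  -5k⁴ - 10k³ - 35k² + 510k - 1485 = (-5)(k⁴ + 15k³ + 96k² + 313k + 231) + (65k³ + 445k² + 2075k - 330)
  k⁴ + 15k³ + 96k² + 313k + 231 = ((1/65)k + 106/845)(65k³ + 445k² + 2075k - 330) + ((1395/169)k² + (9765/169)k + 46035/169)
  65k³ + 445k² + 2075k - 330 = ((2197/279)k - 338/279)((1395/169)k² + (9765/169)k + 46035/169) + (0)
Last nonzero remainder: (1395/169)k² + (9765/169)k + 46035/169. Dividing through by 1395/169 gives the monic gcd k² + 7k + 33.

33 + 7k + k²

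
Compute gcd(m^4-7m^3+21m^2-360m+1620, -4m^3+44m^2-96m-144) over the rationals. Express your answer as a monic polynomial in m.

m^2-12m+36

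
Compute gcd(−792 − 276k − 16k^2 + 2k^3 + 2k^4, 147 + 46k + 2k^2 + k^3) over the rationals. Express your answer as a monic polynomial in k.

Repeated division with remainder:
  2k^4 + 2k^3 − 16k^2 − 276k − 792 = (2k − 2)(k^3 + 2k^2 + 46k + 147) + (−104k^2 − 478k − 498)
  k^3 + 2k^2 + 46k + 147 = (−(1/104)k + 135/5408)(−104k^2 − 478k − 498) + ((143701/2704)k + 431103/2704)
  −104k^2 − 478k − 498 = (−(281216/143701)k − 448864/143701)((143701/2704)k + 431103/2704) + (0)
Last nonzero remainder: (143701/2704)k + 431103/2704. Dividing through by 143701/2704 gives the monic gcd k + 3.

3 + k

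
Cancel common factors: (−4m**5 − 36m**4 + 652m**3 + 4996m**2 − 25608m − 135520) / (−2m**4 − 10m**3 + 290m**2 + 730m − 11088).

(2m**3 + 10m**2 − 212m − 880)/(m**2 + m − 72)

Euclidean algorithm in ℚ[m]:
  −4m**5 − 36m**4 + 652m**3 + 4996m**2 − 25608m − 135520 = (2m + 8)(−2m**4 − 10m**3 + 290m**2 + 730m − 11088) + (152m**3 + 1216m**2 − 9272m − 46816)
  −2m**4 − 10m**3 + 290m**2 + 730m − 11088 = (−(1/76)m + 3/76)(152m**3 + 1216m**2 − 9272m − 46816) + (120m**2 + 480m − 9240)
  152m**3 + 1216m**2 − 9272m − 46816 = ((19/15)m + 76/15)(120m**2 + 480m − 9240) + (0)
Last nonzero remainder: 120m**2 + 480m − 9240. Dividing through by 120 gives the monic gcd m**2 + 4m − 77.
Cancel m**2 + 4m − 77 from numerator and denominator to get the reduced form.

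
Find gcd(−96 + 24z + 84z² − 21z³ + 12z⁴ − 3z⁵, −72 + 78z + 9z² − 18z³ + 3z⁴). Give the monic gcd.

4 − 5z + z²

By polynomial division,
  −3z⁵ + 12z⁴ − 21z³ + 84z² + 24z − 96 = (−z − 2)(3z⁴ − 18z³ + 9z² + 78z − 72) + (−48z³ + 180z² + 108z − 240)
  3z⁴ − 18z³ + 9z² + 78z − 72 = (−(1/16)z + 9/64)(−48z³ + 180z² + 108z − 240) + (−(153/16)z² + (765/16)z − 153/4)
  −48z³ + 180z² + 108z − 240 = ((256/51)z + 320/51)(−(153/16)z² + (765/16)z − 153/4) + (0)
Last nonzero remainder: −(153/16)z² + (765/16)z − 153/4. Dividing through by −153/16 gives the monic gcd z² − 5z + 4.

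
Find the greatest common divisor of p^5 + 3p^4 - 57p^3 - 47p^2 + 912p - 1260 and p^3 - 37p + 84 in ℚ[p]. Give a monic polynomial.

Repeated division with remainder:
  p^5 + 3p^4 - 57p^3 - 47p^2 + 912p - 1260 = (p^2 + 3p - 20)(p^3 - 37p + 84) + (-20p^2 - 80p + 420)
  p^3 - 37p + 84 = (-(1/20)p + 1/5)(-20p^2 - 80p + 420) + (0)
Last nonzero remainder: -20p^2 - 80p + 420. Dividing through by -20 gives the monic gcd p^2 + 4p - 21.

p^2 + 4p - 21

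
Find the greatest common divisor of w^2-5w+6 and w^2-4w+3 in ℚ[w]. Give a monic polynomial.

By polynomial division,
  w^2-5w+6 = (w^2-4w+3) + (-w+3)
  w^2-4w+3 = (-w+1)(-w+3) + (0)
Last nonzero remainder: -w+3. Dividing through by -1 gives the monic gcd w-3.

w-3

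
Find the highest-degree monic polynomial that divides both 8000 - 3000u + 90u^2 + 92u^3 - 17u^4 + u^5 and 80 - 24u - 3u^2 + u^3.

-20 + u + u^2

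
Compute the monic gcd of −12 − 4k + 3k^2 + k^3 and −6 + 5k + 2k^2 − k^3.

Euclidean algorithm in ℚ[k]:
  k^3 + 3k^2 − 4k − 12 = (−1)(−k^3 + 2k^2 + 5k − 6) + (5k^2 + k − 18)
  −k^3 + 2k^2 + 5k − 6 = (−(1/5)k + 11/25)(5k^2 + k − 18) + ((24/25)k + 48/25)
  5k^2 + k − 18 = ((125/24)k − 75/8)((24/25)k + 48/25) + (0)
Last nonzero remainder: (24/25)k + 48/25. Dividing through by 24/25 gives the monic gcd k + 2.

2 + k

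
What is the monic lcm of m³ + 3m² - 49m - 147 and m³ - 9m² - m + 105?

Apply the Euclidean algorithm:
  m³ + 3m² - 49m - 147 = (m³ - 9m² - m + 105) + (12m² - 48m - 252)
  m³ - 9m² - m + 105 = ((1/12)m - 5/12)(12m² - 48m - 252) + (0)
Last nonzero remainder: 12m² - 48m - 252. Dividing through by 12 gives the monic gcd m² - 4m - 21.
Then lcm(f, g) = f·g / gcd(f, g); expanding and making the result monic gives the answer.

m⁴ - 2m³ - 64m² + 98m + 735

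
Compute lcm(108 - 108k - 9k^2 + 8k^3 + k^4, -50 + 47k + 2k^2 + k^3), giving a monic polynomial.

5400 - 5076k - 666k^2 + 265k^3 + 65k^4 + 11k^5 + k^6

Apply the Euclidean algorithm:
  k^4 + 8k^3 - 9k^2 - 108k + 108 = (k + 6)(k^3 + 2k^2 + 47k - 50) + (-68k^2 - 340k + 408)
  k^3 + 2k^2 + 47k - 50 = (-(1/68)k + 3/68)(-68k^2 - 340k + 408) + (68k - 68)
  -68k^2 - 340k + 408 = (-k - 6)(68k - 68) + (0)
Last nonzero remainder: 68k - 68. Dividing through by 68 gives the monic gcd k - 1.
Then lcm(f, g) = f·g / gcd(f, g); expanding and making the result monic gives the answer.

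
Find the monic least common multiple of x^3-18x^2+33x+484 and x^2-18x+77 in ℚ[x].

Euclidean algorithm in ℚ[x]:
  x^3-18x^2+33x+484 = (x)(x^2-18x+77) + (-44x+484)
  x^2-18x+77 = (-(1/44)x+7/44)(-44x+484) + (0)
Last nonzero remainder: -44x+484. Dividing through by -44 gives the monic gcd x-11.
Then lcm(f, g) = f·g / gcd(f, g); expanding and making the result monic gives the answer.

x^4-25x^3+159x^2+253x-3388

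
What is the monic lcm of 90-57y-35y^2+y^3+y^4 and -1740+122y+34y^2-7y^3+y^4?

5220-3846y-1598y^2+211y^3+17y^4-5y^5+y^6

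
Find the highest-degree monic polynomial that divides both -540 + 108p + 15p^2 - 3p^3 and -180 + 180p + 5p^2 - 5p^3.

-36 + p^2

Euclidean algorithm in ℚ[p]:
  -3p^3 + 15p^2 + 108p - 540 = (3/5)(-5p^3 + 5p^2 + 180p - 180) + (12p^2 - 432)
  -5p^3 + 5p^2 + 180p - 180 = (-(5/12)p + 5/12)(12p^2 - 432) + (0)
Last nonzero remainder: 12p^2 - 432. Dividing through by 12 gives the monic gcd p^2 - 36.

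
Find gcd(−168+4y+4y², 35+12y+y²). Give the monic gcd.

7+y

By polynomial division,
  4y²+4y−168 = (4)(y²+12y+35) + (−44y−308)
  y²+12y+35 = (−(1/44)y−5/44)(−44y−308) + (0)
Last nonzero remainder: −44y−308. Dividing through by −44 gives the monic gcd y+7.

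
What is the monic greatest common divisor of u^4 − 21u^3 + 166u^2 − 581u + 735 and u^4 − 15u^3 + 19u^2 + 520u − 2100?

u^2 − 11u + 35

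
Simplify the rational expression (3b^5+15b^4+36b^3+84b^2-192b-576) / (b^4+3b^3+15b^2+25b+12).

By polynomial division,
  3b^5+15b^4+36b^3+84b^2-192b-576 = (3b+6)(b^4+3b^3+15b^2+25b+12) + (-27b^3-81b^2-378b-648)
  b^4+3b^3+15b^2+25b+12 = (-(1/27)b)(-27b^3-81b^2-378b-648) + (b^2+b+12)
  -27b^3-81b^2-378b-648 = (-27b-54)(b^2+b+12) + (0)
The last nonzero remainder b^2+b+12 is already monic.
Cancel b^2+b+12 from numerator and denominator to get the reduced form.

(3b^3+12b^2-12b-48)/(b^2+2b+1)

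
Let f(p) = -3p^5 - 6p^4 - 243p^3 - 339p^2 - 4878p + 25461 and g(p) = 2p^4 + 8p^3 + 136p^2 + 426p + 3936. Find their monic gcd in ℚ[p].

p^2 + 7p + 41

Repeated division with remainder:
  -3p^5 - 6p^4 - 243p^3 - 339p^2 - 4878p + 25461 = (-(3/2)p + 3)(2p^4 + 8p^3 + 136p^2 + 426p + 3936) + (-63p^3 - 108p^2 - 252p + 13653)
  2p^4 + 8p^3 + 136p^2 + 426p + 3936 = (-(2/63)p - 32/441)(-63p^3 - 108p^2 - 252p + 13653) + ((5888/49)p^2 + (5888/7)p + 241408/49)
  -63p^3 - 108p^2 - 252p + 13653 = (-(3087/5888)p + 16317/5888)((5888/49)p^2 + (5888/7)p + 241408/49) + (0)
Last nonzero remainder: (5888/49)p^2 + (5888/7)p + 241408/49. Dividing through by 5888/49 gives the monic gcd p^2 + 7p + 41.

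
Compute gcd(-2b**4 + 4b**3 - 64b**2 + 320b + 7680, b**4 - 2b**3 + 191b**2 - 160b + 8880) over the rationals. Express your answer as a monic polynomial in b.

Euclidean algorithm in ℚ[b]:
  -2b**4 + 4b**3 - 64b**2 + 320b + 7680 = (-2)(b**4 - 2b**3 + 191b**2 - 160b + 8880) + (318b**2 + 25440)
  b**4 - 2b**3 + 191b**2 - 160b + 8880 = ((1/318)b**2 - (1/159)b + 37/106)(318b**2 + 25440) + (0)
Last nonzero remainder: 318b**2 + 25440. Dividing through by 318 gives the monic gcd b**2 + 80.

b**2 + 80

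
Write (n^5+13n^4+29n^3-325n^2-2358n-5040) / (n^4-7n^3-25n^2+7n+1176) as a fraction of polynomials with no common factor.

(n^3+6n^2-37n-210)/(n^2-14n+49)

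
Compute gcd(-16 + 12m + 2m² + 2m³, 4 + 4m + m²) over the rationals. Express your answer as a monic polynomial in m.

1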